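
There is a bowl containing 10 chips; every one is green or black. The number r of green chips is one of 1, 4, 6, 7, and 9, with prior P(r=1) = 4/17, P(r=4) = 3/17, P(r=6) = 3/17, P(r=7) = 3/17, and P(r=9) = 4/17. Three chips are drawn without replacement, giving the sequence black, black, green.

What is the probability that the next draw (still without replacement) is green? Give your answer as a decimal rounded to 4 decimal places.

0.4208

Under each hypothesis, the probability of the observed sequence is: P(data | r = 1) = (9/10)(8/9)(1/8) = 1/10; P(data | r = 4) = (6/10)(5/9)(4/8) = 1/6; P(data | r = 6) = (4/10)(3/9)(6/8) = 1/10; P(data | r = 7) = (3/10)(2/9)(7/8) = 7/120; P(data | r = 9) = (1/10)(0/9) = 0.
Multiplying each by its prior: 4/17 · 1/10 = 2/85, 3/17 · 1/6 = 1/34, 3/17 · 1/10 = 3/170, 3/17 · 7/120 = 7/680, 4/17 · 0 = 0; summing to 11/136.
Dividing through by the total gives posterior P(r = 1 | data) = 16/55, P(r = 4 | data) = 4/11, P(r = 6 | data) = 12/55, P(r = 7 | data) = 7/55, P(r = 9 | data) = 0.
The predictive probability is P(green next | data) = (0)(16/55) + (3/7)(4/11) + (5/7)(12/55) + (6/7)(7/55) = 162/385.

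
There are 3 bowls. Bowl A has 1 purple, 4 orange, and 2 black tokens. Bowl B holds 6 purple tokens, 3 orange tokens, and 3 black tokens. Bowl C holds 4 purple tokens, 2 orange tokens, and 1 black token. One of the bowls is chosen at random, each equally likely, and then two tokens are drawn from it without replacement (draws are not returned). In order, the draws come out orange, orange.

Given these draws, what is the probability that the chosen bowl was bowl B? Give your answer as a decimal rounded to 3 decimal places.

Under each hypothesis, the probability of the observed sequence is: P(data | bowl A) = (4/7)(3/6) = 2/7; P(data | bowl B) = (3/12)(2/11) = 1/22; P(data | bowl C) = (2/7)(1/6) = 1/21.
Weighting by the prior gives 1/3 · 2/7 = 2/21, 1/3 · 1/22 = 1/66, 1/3 · 1/21 = 1/63; with total 25/198.
Hence P(bowl B | data) = (1/66) / (25/198) = 3/25.

0.120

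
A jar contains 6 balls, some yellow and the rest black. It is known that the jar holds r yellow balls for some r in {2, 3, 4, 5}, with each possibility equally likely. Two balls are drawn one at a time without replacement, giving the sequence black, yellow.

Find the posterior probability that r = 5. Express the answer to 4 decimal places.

0.1667

The likelihood of the observed sequence under each hypothesis: P(data | r = 2) = (4/6)(2/5) = 4/15; P(data | r = 3) = (3/6)(3/5) = 3/10; P(data | r = 4) = (2/6)(4/5) = 4/15; P(data | r = 5) = (1/6)(5/5) = 1/6.
Weighting by the prior gives 1/4 · 4/15 = 1/15, 1/4 · 3/10 = 3/40, 1/4 · 4/15 = 1/15, 1/4 · 1/6 = 1/24; these sum to 1/4.
So P(r = 5 | data) = (1/24) / (1/4) = 1/6.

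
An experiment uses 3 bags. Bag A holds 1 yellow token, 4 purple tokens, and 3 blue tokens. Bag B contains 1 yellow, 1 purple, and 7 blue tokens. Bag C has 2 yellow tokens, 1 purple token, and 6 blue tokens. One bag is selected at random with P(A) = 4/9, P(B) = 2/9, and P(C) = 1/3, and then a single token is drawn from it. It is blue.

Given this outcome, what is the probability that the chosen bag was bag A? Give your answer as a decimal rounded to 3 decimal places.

0.297

The likelihood of this draw under each hypothesis: P(data | bag A) = (3/8) = 3/8; P(data | bag B) = (7/9) = 7/9; P(data | bag C) = (6/9) = 2/3.
Weighting by the prior gives 4/9 · 3/8 = 1/6, 2/9 · 7/9 = 14/81, 1/3 · 2/3 = 2/9; summing to 91/162.
Hence P(bag A | data) = (1/6) / (91/162) = 27/91.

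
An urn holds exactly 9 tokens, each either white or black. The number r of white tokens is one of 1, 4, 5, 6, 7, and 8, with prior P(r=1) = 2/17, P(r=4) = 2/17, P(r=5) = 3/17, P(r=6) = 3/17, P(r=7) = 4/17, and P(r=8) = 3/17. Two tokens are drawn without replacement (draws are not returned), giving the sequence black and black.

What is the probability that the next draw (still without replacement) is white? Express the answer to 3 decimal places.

The likelihood of the observed sequence under each hypothesis: P(data | r = 1) = (8/9)(7/8) = 7/9; P(data | r = 4) = (5/9)(4/8) = 5/18; P(data | r = 5) = (4/9)(3/8) = 1/6; P(data | r = 6) = (3/9)(2/8) = 1/12; P(data | r = 7) = (2/9)(1/8) = 1/36; P(data | r = 8) = (1/9)(0/8) = 0.
Weighting by the prior gives 2/17 · 7/9 = 14/153, 2/17 · 5/18 = 5/153, 3/17 · 1/6 = 1/34, 3/17 · 1/12 = 1/68, 4/17 · 1/36 = 1/153, 3/17 · 0 = 0; with total 107/612.
Dividing through by the total gives posterior P(r = 1 | data) = 56/107, P(r = 4 | data) = 20/107, P(r = 5 | data) = 18/107, P(r = 6 | data) = 9/107, P(r = 7 | data) = 4/107, P(r = 8 | data) = 0.
The predictive probability is P(white next | data) = (1/7)(56/107) + (4/7)(20/107) + (5/7)(18/107) + (6/7)(9/107) + (1)(4/107) = 44/107.

0.411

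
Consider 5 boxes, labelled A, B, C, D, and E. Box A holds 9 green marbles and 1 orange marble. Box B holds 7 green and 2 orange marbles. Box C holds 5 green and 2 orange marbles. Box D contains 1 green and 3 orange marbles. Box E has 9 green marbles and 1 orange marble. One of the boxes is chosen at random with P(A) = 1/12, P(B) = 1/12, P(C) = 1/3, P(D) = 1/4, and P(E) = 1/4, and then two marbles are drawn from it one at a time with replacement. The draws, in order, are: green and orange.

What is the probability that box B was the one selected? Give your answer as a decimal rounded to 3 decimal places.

Under each hypothesis, the probability of the observed sequence is: P(data | box A) = (9/10)(1/10) = 0.09; P(data | box B) = (7/9)(2/9) = 0.17284; P(data | box C) = (5/7)(2/7) = 0.20408; P(data | box D) = (1/4)(3/4) = 0.1875; P(data | box E) = (9/10)(1/10) = 0.09.
The prior-weighted likelihoods are 1/12 · 0.09 = 0.0075, 1/12 · 0.17284 = 0.014403, 1/3 · 0.20408 = 0.068027, 1/4 · 0.1875 = 0.046875, 1/4 · 0.09 = 0.0225; summing to 0.15931.
So P(box B | data) = (0.014403) / (0.15931) = 0.090413.

0.090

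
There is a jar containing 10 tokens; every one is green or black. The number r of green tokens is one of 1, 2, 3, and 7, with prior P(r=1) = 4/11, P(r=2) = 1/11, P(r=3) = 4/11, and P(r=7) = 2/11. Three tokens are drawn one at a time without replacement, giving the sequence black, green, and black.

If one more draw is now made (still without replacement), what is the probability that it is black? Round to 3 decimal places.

0.765

For each hypothesis, P(data | H) works out to: P(data | r = 1) = (9/10)(1/9)(8/8) = 0.1; P(data | r = 2) = (8/10)(2/9)(7/8) = 0.15556; P(data | r = 3) = (7/10)(3/9)(6/8) = 0.175; P(data | r = 7) = (3/10)(7/9)(2/8) = 0.058333.
The prior-weighted likelihoods are 4/11 · 0.1 = 0.036364, 1/11 · 0.15556 = 0.014141, 4/11 · 0.175 = 0.063636, 2/11 · 0.058333 = 0.010606; these sum to 0.12475.
The posterior is then P(r = 1 | data) = 0.2915, P(r = 2 | data) = 0.11336, P(r = 3 | data) = 0.51012, P(r = 7 | data) = 0.08502.
The predictive probability is P(black next | data) = (1)(0.2915) + (6/7)(0.11336) + (5/7)(0.51012) + (1/7)(0.08502) = 0.76518.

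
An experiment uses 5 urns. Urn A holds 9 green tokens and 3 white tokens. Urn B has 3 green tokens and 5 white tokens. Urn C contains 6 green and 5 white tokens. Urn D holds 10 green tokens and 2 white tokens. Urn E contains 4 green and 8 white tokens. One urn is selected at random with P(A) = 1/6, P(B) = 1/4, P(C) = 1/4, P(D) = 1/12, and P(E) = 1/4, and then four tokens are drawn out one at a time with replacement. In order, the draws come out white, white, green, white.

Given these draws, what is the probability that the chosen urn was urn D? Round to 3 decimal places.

0.005

Under each hypothesis, the probability of the observed sequence is: P(data | urn A) = (3/12)(3/12)(9/12)(3/12) = 0.011719; P(data | urn B) = (5/8)(5/8)(3/8)(5/8) = 0.091553; P(data | urn C) = (5/11)(5/11)(6/11)(5/11) = 0.051226; P(data | urn D) = (2/12)(2/12)(10/12)(2/12) = 0.003858; P(data | urn E) = (8/12)(8/12)(4/12)(8/12) = 0.098765.
Weighting by the prior gives 1/6 · 0.011719 = 0.0019531, 1/4 · 0.091553 = 0.022888, 1/4 · 0.051226 = 0.012807, 1/12 · 0.003858 = 0.0003215, 1/4 · 0.098765 = 0.024691; with total 0.062661.
So P(urn D | data) = (0.0003215) / (0.062661) = 0.0051308.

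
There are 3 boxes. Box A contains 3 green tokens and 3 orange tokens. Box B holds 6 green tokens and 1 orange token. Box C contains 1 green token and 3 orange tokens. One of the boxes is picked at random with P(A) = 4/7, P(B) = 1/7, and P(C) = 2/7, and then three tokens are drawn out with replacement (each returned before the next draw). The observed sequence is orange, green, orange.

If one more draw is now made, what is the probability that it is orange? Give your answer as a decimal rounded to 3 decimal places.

Compute the likelihood of the observed sequence for each case: P(data | box A) = (3/6)(3/6)(3/6) = 0.125; P(data | box B) = (1/7)(6/7)(1/7) = 0.017493; P(data | box C) = (3/4)(1/4)(3/4) = 0.14062.
The prior-weighted likelihoods are 4/7 · 0.125 = 0.071429, 1/7 · 0.017493 = 0.002499, 2/7 · 0.14062 = 0.040179; summing to 0.11411.
Normalising, the posterior is P(box A | data) = 0.62598, P(box B | data) = 0.0219, P(box C | data) = 0.35212.
The predictive probability is P(orange next | data) = (1/2)(0.62598) + (1/7)(0.0219) + (3/4)(0.35212) = 0.58021.

0.580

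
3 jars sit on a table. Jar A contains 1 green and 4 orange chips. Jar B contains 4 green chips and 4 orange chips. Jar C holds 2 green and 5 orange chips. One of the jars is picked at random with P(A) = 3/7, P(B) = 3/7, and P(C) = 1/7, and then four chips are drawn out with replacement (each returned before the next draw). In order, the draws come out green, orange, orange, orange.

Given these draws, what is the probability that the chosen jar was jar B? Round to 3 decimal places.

0.313

Under each hypothesis, the probability of the observed sequence is: P(data | jar A) = (1/5)(4/5)(4/5)(4/5) = 0.1024; P(data | jar B) = (4/8)(4/8)(4/8)(4/8) = 0.0625; P(data | jar C) = (2/7)(5/7)(5/7)(5/7) = 0.10412.
Weighting by the prior gives 3/7 · 0.1024 = 0.043886, 3/7 · 0.0625 = 0.026786, 1/7 · 0.10412 = 0.014875; summing to 0.085546.
Therefore the posterior P(jar B | data) = (0.026786) / (0.085546) = 0.31311.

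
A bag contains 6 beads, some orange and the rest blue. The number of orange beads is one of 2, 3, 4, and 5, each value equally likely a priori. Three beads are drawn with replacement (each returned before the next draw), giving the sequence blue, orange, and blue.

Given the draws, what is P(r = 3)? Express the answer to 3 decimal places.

For each hypothesis, P(data | H) works out to: P(data | r = 2) = (4/6)(2/6)(4/6) = 4/27; P(data | r = 3) = (3/6)(3/6)(3/6) = 1/8; P(data | r = 4) = (2/6)(4/6)(2/6) = 2/27; P(data | r = 5) = (1/6)(5/6)(1/6) = 5/216.
The prior-weighted likelihoods are 1/4 · 4/27 = 1/27, 1/4 · 1/8 = 1/32, 1/4 · 2/27 = 1/54, 1/4 · 5/216 = 5/864; these sum to 5/54.
So P(r = 3 | data) = (1/32) / (5/54) = 27/80.

0.338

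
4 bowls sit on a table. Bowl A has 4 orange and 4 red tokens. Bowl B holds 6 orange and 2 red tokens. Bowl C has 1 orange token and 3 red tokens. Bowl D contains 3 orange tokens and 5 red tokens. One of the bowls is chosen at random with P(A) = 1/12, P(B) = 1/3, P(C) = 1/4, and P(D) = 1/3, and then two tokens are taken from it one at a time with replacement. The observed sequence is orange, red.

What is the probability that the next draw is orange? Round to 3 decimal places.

0.472

Under each hypothesis, the probability of the observed sequence is: P(data | bowl A) = (4/8)(4/8) = 1/4; P(data | bowl B) = (6/8)(2/8) = 3/16; P(data | bowl C) = (1/4)(3/4) = 3/16; P(data | bowl D) = (3/8)(5/8) = 15/64.
The prior-weighted likelihoods are 1/12 · 1/4 = 1/48, 1/3 · 3/16 = 1/16, 1/4 · 3/16 = 3/64, 1/3 · 15/64 = 5/64; with total 5/24.
Normalising, the posterior is P(bowl A | data) = 1/10, P(bowl B | data) = 3/10, P(bowl C | data) = 9/40, P(bowl D | data) = 3/8.
So P(orange next | data) = Σ P(orange next | H) P(H | data) = (1/2)(1/10) + (3/4)(3/10) + (1/4)(9/40) + (3/8)(3/8) = 151/320.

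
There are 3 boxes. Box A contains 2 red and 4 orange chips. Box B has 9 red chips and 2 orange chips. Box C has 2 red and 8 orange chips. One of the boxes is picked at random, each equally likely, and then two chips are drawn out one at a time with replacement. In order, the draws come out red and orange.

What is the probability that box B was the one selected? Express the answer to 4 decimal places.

0.2802

Compute the likelihood of the observed sequence for each case: P(data | box A) = (2/6)(4/6) = 0.22222; P(data | box B) = (9/11)(2/11) = 0.14876; P(data | box C) = (2/10)(8/10) = 0.16.
Weighting by the prior gives 1/3 · 0.22222 = 0.074074, 1/3 · 0.14876 = 0.049587, 1/3 · 0.16 = 0.053333; summing to 0.17699.
By Bayes' rule, P(box B | data) = (0.049587) / (0.17699) = 0.28016.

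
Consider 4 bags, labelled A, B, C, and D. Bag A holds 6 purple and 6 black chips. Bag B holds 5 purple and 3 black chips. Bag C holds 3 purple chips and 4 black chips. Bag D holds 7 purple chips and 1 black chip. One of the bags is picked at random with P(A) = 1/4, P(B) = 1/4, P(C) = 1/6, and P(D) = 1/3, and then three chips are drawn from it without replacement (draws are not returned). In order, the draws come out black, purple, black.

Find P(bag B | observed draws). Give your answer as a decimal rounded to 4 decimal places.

The likelihood of the observed sequence under each hypothesis: P(data | bag A) = (6/12)(6/11)(5/10) = 0.13636; P(data | bag B) = (3/8)(5/7)(2/6) = 0.089286; P(data | bag C) = (4/7)(3/6)(3/5) = 0.17143; P(data | bag D) = (1/8)(7/7)(0/6) = 0.
The prior-weighted likelihoods are 1/4 · 0.13636 = 0.034091, 1/4 · 0.089286 = 0.022321, 1/6 · 0.17143 = 0.028571, 1/3 · 0 = 0; these sum to 0.084984.
By Bayes' rule, P(bag B | data) = (0.022321) / (0.084984) = 0.26266.

0.2627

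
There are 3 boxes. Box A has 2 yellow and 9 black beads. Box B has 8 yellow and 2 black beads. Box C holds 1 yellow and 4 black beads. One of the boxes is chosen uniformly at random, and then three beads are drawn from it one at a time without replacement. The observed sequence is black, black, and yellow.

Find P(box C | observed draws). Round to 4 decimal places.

The likelihood of the observed sequence under each hypothesis: P(data | box A) = (9/11)(8/10)(2/9) = 0.14545; P(data | box B) = (2/10)(1/9)(8/8) = 0.022222; P(data | box C) = (4/5)(3/4)(1/3) = 0.2.
Weighting by the prior gives 1/3 · 0.14545 = 0.048485, 1/3 · 0.022222 = 0.0074074, 1/3 · 0.2 = 0.066667; these sum to 0.12256.
Hence P(box C | data) = (0.066667) / (0.12256) = 0.54396.

0.5440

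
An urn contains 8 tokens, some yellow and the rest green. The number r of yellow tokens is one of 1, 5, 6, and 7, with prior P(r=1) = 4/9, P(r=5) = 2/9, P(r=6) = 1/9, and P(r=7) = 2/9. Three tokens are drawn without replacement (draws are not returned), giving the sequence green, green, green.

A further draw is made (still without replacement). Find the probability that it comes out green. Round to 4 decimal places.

0.7887

For each hypothesis, P(data | H) works out to: P(data | r = 1) = (7/8)(6/7)(5/6) = 5/8; P(data | r = 5) = (3/8)(2/7)(1/6) = 1/56; P(data | r = 6) = (2/8)(1/7)(0/6) = 0; P(data | r = 7) = (1/8)(0/7) = 0.
Weighting by the prior gives 4/9 · 5/8 = 5/18, 2/9 · 1/56 = 1/252, 1/9 · 0 = 0, 2/9 · 0 = 0; these sum to 71/252.
Dividing through by the total gives posterior P(r = 1 | data) = 70/71, P(r = 5 | data) = 1/71, P(r = 6 | data) = 0, P(r = 7 | data) = 0.
So P(green next | data) = Σ P(green next | H) P(H | data) = (4/5)(70/71) + (0)(1/71) = 56/71.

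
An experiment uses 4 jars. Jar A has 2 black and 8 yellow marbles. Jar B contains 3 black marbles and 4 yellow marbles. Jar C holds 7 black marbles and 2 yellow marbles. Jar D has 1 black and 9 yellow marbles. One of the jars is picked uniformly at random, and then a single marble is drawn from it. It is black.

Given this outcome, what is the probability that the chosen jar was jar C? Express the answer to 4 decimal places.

0.5163

The likelihood of this draw under each hypothesis: P(data | jar A) = (2/10) = 0.2; P(data | jar B) = (3/7) = 0.42857; P(data | jar C) = (7/9) = 0.77778; P(data | jar D) = (1/10) = 0.1.
Multiplying each by its prior: 1/4 · 0.2 = 0.05, 1/4 · 0.42857 = 0.10714, 1/4 · 0.77778 = 0.19444, 1/4 · 0.1 = 0.025; summing to 0.37659.
By Bayes' rule, P(jar C | data) = (0.19444) / (0.37659) = 0.51633.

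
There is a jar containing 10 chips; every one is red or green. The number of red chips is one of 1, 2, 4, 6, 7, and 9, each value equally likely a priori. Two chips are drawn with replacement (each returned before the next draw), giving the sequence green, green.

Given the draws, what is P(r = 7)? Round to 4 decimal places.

0.0435

The likelihood of the observed sequence under each hypothesis: P(data | r = 1) = (9/10)(9/10) = 81/100; P(data | r = 2) = (8/10)(8/10) = 16/25; P(data | r = 4) = (6/10)(6/10) = 9/25; P(data | r = 6) = (4/10)(4/10) = 4/25; P(data | r = 7) = (3/10)(3/10) = 9/100; P(data | r = 9) = (1/10)(1/10) = 1/100.
Weighting by the prior gives 1/6 · 81/100 = 27/200, 1/6 · 16/25 = 8/75, 1/6 · 9/25 = 3/50, 1/6 · 4/25 = 2/75, 1/6 · 9/100 = 3/200, 1/6 · 1/100 = 1/600; with total 69/200.
Therefore the posterior P(r = 7 | data) = (3/200) / (69/200) = 1/23.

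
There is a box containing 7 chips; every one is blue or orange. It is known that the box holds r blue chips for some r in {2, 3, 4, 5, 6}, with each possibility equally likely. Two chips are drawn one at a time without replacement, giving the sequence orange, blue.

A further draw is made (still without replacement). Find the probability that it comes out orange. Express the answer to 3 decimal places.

The likelihood of the observed sequence under each hypothesis: P(data | r = 2) = (5/7)(2/6) = 5/21; P(data | r = 3) = (4/7)(3/6) = 2/7; P(data | r = 4) = (3/7)(4/6) = 2/7; P(data | r = 5) = (2/7)(5/6) = 5/21; P(data | r = 6) = (1/7)(6/6) = 1/7.
Weighting by the prior gives 1/5 · 5/21 = 1/21, 1/5 · 2/7 = 2/35, 1/5 · 2/7 = 2/35, 1/5 · 5/21 = 1/21, 1/5 · 1/7 = 1/35; these sum to 5/21.
Normalising, the posterior is P(r = 2 | data) = 1/5, P(r = 3 | data) = 6/25, P(r = 4 | data) = 6/25, P(r = 5 | data) = 1/5, P(r = 6 | data) = 3/25.
The predictive probability is P(orange next | data) = (4/5)(1/5) + (3/5)(6/25) + (2/5)(6/25) + (1/5)(1/5) + (0)(3/25) = 11/25.

0.440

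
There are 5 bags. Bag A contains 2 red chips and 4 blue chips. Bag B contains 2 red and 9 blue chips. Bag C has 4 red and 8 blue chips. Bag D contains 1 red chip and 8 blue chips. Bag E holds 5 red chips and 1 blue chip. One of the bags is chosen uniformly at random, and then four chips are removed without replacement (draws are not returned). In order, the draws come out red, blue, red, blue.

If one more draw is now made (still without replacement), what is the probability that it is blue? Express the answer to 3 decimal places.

Under each hypothesis, the probability of the observed sequence is: P(data | bag A) = (2/6)(4/5)(1/4)(3/3) = 0.066667; P(data | bag B) = (2/11)(9/10)(1/9)(8/8) = 0.018182; P(data | bag C) = (4/12)(8/11)(3/10)(7/9) = 0.056566; P(data | bag D) = (1/9)(8/8)(0/7) = 0; P(data | bag E) = (5/6)(1/5)(4/4)(0/3) = 0.
Weighting by the prior gives 1/5 · 0.066667 = 0.013333, 1/5 · 0.018182 = 0.0036364, 1/5 · 0.056566 = 0.011313, 1/5 · 0 = 0, 1/5 · 0 = 0; with total 0.028283.
Normalising, the posterior is P(bag A | data) = 0.47143, P(bag B | data) = 0.12857, P(bag C | data) = 0.4, P(bag D | data) = 0, P(bag E | data) = 0.
So P(blue next | data) = Σ P(blue next | H) P(H | data) = (1)(0.47143) + (1)(0.12857) + (3/4)(0.4) = 0.9.

0.900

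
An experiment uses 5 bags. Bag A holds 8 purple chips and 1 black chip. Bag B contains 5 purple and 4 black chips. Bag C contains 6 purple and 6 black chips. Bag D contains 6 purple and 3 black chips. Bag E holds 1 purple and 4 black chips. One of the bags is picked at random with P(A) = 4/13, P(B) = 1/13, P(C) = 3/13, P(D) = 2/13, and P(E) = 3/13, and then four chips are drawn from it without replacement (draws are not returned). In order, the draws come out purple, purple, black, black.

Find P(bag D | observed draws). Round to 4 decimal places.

0.2797

The likelihood of the observed sequence under each hypothesis: P(data | bag A) = (8/9)(7/8)(1/7)(0/6) = 0; P(data | bag B) = (5/9)(4/8)(4/7)(3/6) = 0.079365; P(data | bag C) = (6/12)(5/11)(6/10)(5/9) = 0.075758; P(data | bag D) = (6/9)(5/8)(3/7)(2/6) = 0.059524; P(data | bag E) = (1/5)(0/4) = 0.
Multiplying each by its prior: 4/13 · 0 = 0, 1/13 · 0.079365 = 0.006105, 3/13 · 0.075758 = 0.017483, 2/13 · 0.059524 = 0.0091575, 3/13 · 0 = 0; these sum to 0.032745.
So P(bag D | data) = (0.0091575) / (0.032745) = 0.27966.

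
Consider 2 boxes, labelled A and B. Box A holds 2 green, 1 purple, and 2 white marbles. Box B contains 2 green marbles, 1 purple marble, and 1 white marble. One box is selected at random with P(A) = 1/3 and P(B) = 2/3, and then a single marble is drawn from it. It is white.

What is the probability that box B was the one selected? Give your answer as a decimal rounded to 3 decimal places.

0.556

Compute the likelihood of this draw for each case: P(data | box A) = (2/5) = 2/5; P(data | box B) = (1/4) = 1/4.
Multiplying each by its prior: 1/3 · 2/5 = 2/15, 2/3 · 1/4 = 1/6; with total 3/10.
So P(box B | data) = (1/6) / (3/10) = 5/9.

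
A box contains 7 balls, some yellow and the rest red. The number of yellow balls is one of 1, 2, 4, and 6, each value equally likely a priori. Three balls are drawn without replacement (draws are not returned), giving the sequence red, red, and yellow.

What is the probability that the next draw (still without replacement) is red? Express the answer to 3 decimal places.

0.702

For each hypothesis, P(data | H) works out to: P(data | r = 1) = (6/7)(5/6)(1/5) = 1/7; P(data | r = 2) = (5/7)(4/6)(2/5) = 4/21; P(data | r = 4) = (3/7)(2/6)(4/5) = 4/35; P(data | r = 6) = (1/7)(0/6) = 0.
Weighting by the prior gives 1/4 · 1/7 = 1/28, 1/4 · 4/21 = 1/21, 1/4 · 4/35 = 1/35, 1/4 · 0 = 0; summing to 47/420.
The posterior is then P(r = 1 | data) = 15/47, P(r = 2 | data) = 20/47, P(r = 4 | data) = 12/47, P(r = 6 | data) = 0.
So P(red next | data) = Σ P(red next | H) P(H | data) = (1)(15/47) + (3/4)(20/47) + (1/4)(12/47) = 33/47.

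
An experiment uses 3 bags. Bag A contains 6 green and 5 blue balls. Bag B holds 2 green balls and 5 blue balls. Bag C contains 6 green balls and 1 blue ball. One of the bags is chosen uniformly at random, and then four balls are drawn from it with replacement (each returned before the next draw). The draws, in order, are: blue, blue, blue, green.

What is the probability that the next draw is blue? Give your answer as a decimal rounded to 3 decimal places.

0.621

For each hypothesis, P(data | H) works out to: P(data | bag A) = (5/11)(5/11)(5/11)(6/11) = 0.051226; P(data | bag B) = (5/7)(5/7)(5/7)(2/7) = 0.10412; P(data | bag C) = (1/7)(1/7)(1/7)(6/7) = 0.002499.
The prior-weighted likelihoods are 1/3 · 0.051226 = 0.017075, 1/3 · 0.10412 = 0.034708, 1/3 · 0.002499 = 0.00083299; with total 0.052616.
Dividing through by the total gives posterior P(bag A | data) = 0.32453, P(bag B | data) = 0.65964, P(bag C | data) = 0.015831.
The predictive probability is P(blue next | data) = (5/11)(0.32453) + (5/7)(0.65964) + (1/7)(0.015831) = 0.62095.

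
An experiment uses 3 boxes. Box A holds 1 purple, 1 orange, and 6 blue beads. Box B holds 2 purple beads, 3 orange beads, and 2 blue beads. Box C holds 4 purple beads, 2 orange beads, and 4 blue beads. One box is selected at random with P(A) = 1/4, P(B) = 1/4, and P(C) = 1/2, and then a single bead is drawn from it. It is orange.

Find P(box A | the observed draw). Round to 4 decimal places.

0.1311

For each hypothesis, P(data | H) works out to: P(data | box A) = (1/8) = 0.125; P(data | box B) = (3/7) = 0.42857; P(data | box C) = (2/10) = 0.2.
Weighting by the prior gives 1/4 · 0.125 = 0.03125, 1/4 · 0.42857 = 0.10714, 1/2 · 0.2 = 0.1; these sum to 0.23839.
So P(box A | data) = (0.03125) / (0.23839) = 0.13109.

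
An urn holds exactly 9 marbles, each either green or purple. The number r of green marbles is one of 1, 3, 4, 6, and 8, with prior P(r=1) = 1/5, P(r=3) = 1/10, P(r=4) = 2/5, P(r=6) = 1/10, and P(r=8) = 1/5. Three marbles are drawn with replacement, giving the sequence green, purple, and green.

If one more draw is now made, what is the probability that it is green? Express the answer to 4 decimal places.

For each hypothesis, P(data | H) works out to: P(data | r = 1) = (1/9)(8/9)(1/9) = 0.010974; P(data | r = 3) = (3/9)(6/9)(3/9) = 0.074074; P(data | r = 4) = (4/9)(5/9)(4/9) = 0.10974; P(data | r = 6) = (6/9)(3/9)(6/9) = 0.14815; P(data | r = 8) = (8/9)(1/9)(8/9) = 0.087791.
The prior-weighted likelihoods are 1/5 · 0.010974 = 0.0021948, 1/10 · 0.074074 = 0.0074074, 2/5 · 0.10974 = 0.043896, 1/10 · 0.14815 = 0.014815, 1/5 · 0.087791 = 0.017558; these sum to 0.085871.
Normalising, the posterior is P(r = 1 | data) = 0.025559, P(r = 3 | data) = 0.086262, P(r = 4 | data) = 0.51118, P(r = 6 | data) = 0.17252, P(r = 8 | data) = 0.20447.
So P(green next | data) = Σ P(green next | H) P(H | data) = (1/9)(0.025559) + (1/3)(0.086262) + (4/9)(0.51118) + (2/3)(0.17252) + (8/9)(0.20447) = 0.55556.

0.5556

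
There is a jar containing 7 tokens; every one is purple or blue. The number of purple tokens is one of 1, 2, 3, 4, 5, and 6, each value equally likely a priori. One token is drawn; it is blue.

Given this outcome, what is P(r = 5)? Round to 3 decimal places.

Compute the likelihood of this draw for each case: P(data | r = 1) = (6/7) = 6/7; P(data | r = 2) = (5/7) = 5/7; P(data | r = 3) = (4/7) = 4/7; P(data | r = 4) = (3/7) = 3/7; P(data | r = 5) = (2/7) = 2/7; P(data | r = 6) = (1/7) = 1/7.
Multiplying each by its prior: 1/6 · 6/7 = 1/7, 1/6 · 5/7 = 5/42, 1/6 · 4/7 = 2/21, 1/6 · 3/7 = 1/14, 1/6 · 2/7 = 1/21, 1/6 · 1/7 = 1/42; with total 1/2.
Hence P(r = 5 | data) = (1/21) / (1/2) = 2/21.

0.095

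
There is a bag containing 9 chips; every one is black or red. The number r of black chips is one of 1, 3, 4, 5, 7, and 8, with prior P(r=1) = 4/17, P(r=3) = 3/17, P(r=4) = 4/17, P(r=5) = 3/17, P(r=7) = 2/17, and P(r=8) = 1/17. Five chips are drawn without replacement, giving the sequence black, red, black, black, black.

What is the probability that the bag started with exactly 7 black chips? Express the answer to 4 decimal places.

0.4828

Compute the likelihood of the observed sequence for each case: P(data | r = 1) = (1/9)(8/8)(0/7) = 0; P(data | r = 3) = (3/9)(6/8)(2/7)(1/6)(0/5) = 0; P(data | r = 4) = (4/9)(5/8)(3/7)(2/6)(1/5) = 0.0079365; P(data | r = 5) = (5/9)(4/8)(4/7)(3/6)(2/5) = 0.031746; P(data | r = 7) = (7/9)(2/8)(6/7)(5/6)(4/5) = 0.11111; P(data | r = 8) = (8/9)(1/8)(7/7)(6/6)(5/5) = 0.11111.
Weighting by the prior gives 4/17 · 0 = 0, 3/17 · 0 = 0, 4/17 · 0.0079365 = 0.0018674, 3/17 · 0.031746 = 0.0056022, 2/17 · 0.11111 = 0.013072, 1/17 · 0.11111 = 0.0065359; with total 0.027077.
By Bayes' rule, P(r = 7 | data) = (0.013072) / (0.027077) = 0.48276.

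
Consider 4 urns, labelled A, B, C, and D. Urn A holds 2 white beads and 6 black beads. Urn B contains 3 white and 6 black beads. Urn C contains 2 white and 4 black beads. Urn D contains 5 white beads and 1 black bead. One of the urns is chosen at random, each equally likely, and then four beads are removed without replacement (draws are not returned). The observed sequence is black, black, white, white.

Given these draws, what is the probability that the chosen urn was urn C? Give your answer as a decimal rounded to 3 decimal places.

Under each hypothesis, the probability of the observed sequence is: P(data | urn A) = (6/8)(5/7)(2/6)(1/5) = 1/28; P(data | urn B) = (6/9)(5/8)(3/7)(2/6) = 5/84; P(data | urn C) = (4/6)(3/5)(2/4)(1/3) = 1/15; P(data | urn D) = (1/6)(0/5) = 0.
The prior-weighted likelihoods are 1/4 · 1/28 = 1/112, 1/4 · 5/84 = 5/336, 1/4 · 1/15 = 1/60, 1/4 · 0 = 0; summing to 17/420.
Hence P(urn C | data) = (1/60) / (17/420) = 7/17.

0.412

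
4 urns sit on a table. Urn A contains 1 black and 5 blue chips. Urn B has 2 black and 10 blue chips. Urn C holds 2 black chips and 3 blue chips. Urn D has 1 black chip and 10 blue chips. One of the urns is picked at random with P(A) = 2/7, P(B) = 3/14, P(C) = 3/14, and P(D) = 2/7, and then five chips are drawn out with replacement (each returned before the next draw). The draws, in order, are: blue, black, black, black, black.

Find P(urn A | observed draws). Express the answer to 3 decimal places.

For each hypothesis, P(data | H) works out to: P(data | urn A) = (5/6)(1/6)(1/6)(1/6)(1/6) = 0.000643; P(data | urn B) = (10/12)(2/12)(2/12)(2/12)(2/12) = 0.000643; P(data | urn C) = (3/5)(2/5)(2/5)(2/5)(2/5) = 0.01536; P(data | urn D) = (10/11)(1/11)(1/11)(1/11)(1/11) = 6.2092e-05.
The prior-weighted likelihoods are 2/7 · 0.000643 = 0.00018372, 3/14 · 0.000643 = 0.00013779, 3/14 · 0.01536 = 0.0032914, 2/7 · 6.2092e-05 = 1.7741e-05; with total 0.0036307.
By Bayes' rule, P(urn A | data) = (0.00018372) / (0.0036307) = 0.050601.

0.051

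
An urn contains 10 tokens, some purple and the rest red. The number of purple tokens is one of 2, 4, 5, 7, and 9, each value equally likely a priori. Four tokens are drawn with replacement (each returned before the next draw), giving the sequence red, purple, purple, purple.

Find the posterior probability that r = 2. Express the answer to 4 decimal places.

Compute the likelihood of the observed sequence for each case: P(data | r = 2) = (8/10)(2/10)(2/10)(2/10) = 0.0064; P(data | r = 4) = (6/10)(4/10)(4/10)(4/10) = 0.0384; P(data | r = 5) = (5/10)(5/10)(5/10)(5/10) = 0.0625; P(data | r = 7) = (3/10)(7/10)(7/10)(7/10) = 0.1029; P(data | r = 9) = (1/10)(9/10)(9/10)(9/10) = 0.0729.
Multiplying each by its prior: 1/5 · 0.0064 = 0.00128, 1/5 · 0.0384 = 0.00768, 1/5 · 0.0625 = 0.0125, 1/5 · 0.1029 = 0.02058, 1/5 · 0.0729 = 0.01458; summing to 0.05662.
Hence P(r = 2 | data) = (0.00128) / (0.05662) = 0.022607.

0.0226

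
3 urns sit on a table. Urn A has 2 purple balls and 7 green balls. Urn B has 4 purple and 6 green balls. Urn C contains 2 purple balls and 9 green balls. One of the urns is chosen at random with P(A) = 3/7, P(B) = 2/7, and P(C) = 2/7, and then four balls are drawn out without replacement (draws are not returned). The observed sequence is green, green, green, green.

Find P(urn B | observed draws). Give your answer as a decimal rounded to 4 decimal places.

0.0821

Compute the likelihood of the observed sequence for each case: P(data | urn A) = (7/9)(6/8)(5/7)(4/6) = 0.27778; P(data | urn B) = (6/10)(5/9)(4/8)(3/7) = 0.071429; P(data | urn C) = (9/11)(8/10)(7/9)(6/8) = 0.38182.
The prior-weighted likelihoods are 3/7 · 0.27778 = 0.11905, 2/7 · 0.071429 = 0.020408, 2/7 · 0.38182 = 0.10909; with total 0.24855.
Therefore the posterior P(urn B | data) = (0.020408) / (0.24855) = 0.08211.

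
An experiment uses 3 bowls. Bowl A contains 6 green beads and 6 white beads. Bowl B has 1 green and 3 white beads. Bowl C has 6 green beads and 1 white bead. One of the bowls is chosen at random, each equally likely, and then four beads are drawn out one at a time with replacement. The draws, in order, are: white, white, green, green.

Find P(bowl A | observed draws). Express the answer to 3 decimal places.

The likelihood of the observed sequence under each hypothesis: P(data | bowl A) = (6/12)(6/12)(6/12)(6/12) = 0.0625; P(data | bowl B) = (3/4)(3/4)(1/4)(1/4) = 0.035156; P(data | bowl C) = (1/7)(1/7)(6/7)(6/7) = 0.014994.
Weighting by the prior gives 1/3 · 0.0625 = 0.020833, 1/3 · 0.035156 = 0.011719, 1/3 · 0.014994 = 0.0049979; with total 0.03755.
Hence P(bowl A | data) = (0.020833) / (0.03755) = 0.55482.

0.555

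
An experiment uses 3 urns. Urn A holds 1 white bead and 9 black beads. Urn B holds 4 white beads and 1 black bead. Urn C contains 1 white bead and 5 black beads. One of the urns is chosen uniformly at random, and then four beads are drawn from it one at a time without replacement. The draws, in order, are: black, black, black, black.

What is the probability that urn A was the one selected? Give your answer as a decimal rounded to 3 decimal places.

0.643

The likelihood of the observed sequence under each hypothesis: P(data | urn A) = (9/10)(8/9)(7/8)(6/7) = 3/5; P(data | urn B) = (1/5)(0/4) = 0; P(data | urn C) = (5/6)(4/5)(3/4)(2/3) = 1/3.
Weighting by the prior gives 1/3 · 3/5 = 1/5, 1/3 · 0 = 0, 1/3 · 1/3 = 1/9; with total 14/45.
Therefore the posterior P(urn A | data) = (1/5) / (14/45) = 9/14.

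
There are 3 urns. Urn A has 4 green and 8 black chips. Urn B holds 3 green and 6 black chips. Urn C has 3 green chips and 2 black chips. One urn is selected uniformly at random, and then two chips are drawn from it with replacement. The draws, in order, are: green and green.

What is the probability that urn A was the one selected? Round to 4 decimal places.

Under each hypothesis, the probability of the observed sequence is: P(data | urn A) = (4/12)(4/12) = 1/9; P(data | urn B) = (3/9)(3/9) = 1/9; P(data | urn C) = (3/5)(3/5) = 9/25.
Multiplying each by its prior: 1/3 · 1/9 = 1/27, 1/3 · 1/9 = 1/27, 1/3 · 9/25 = 3/25; with total 131/675.
Therefore the posterior P(urn A | data) = (1/27) / (131/675) = 25/131.

0.1908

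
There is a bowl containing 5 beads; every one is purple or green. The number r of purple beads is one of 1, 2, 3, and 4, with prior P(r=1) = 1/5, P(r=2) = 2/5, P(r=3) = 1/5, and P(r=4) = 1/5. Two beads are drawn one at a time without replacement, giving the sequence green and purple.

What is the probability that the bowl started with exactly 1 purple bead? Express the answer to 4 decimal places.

For each hypothesis, P(data | H) works out to: P(data | r = 1) = (4/5)(1/4) = 1/5; P(data | r = 2) = (3/5)(2/4) = 3/10; P(data | r = 3) = (2/5)(3/4) = 3/10; P(data | r = 4) = (1/5)(4/4) = 1/5.
Weighting by the prior gives 1/5 · 1/5 = 1/25, 2/5 · 3/10 = 3/25, 1/5 · 3/10 = 3/50, 1/5 · 1/5 = 1/25; these sum to 13/50.
Hence P(r = 1 | data) = (1/25) / (13/50) = 2/13.

0.1538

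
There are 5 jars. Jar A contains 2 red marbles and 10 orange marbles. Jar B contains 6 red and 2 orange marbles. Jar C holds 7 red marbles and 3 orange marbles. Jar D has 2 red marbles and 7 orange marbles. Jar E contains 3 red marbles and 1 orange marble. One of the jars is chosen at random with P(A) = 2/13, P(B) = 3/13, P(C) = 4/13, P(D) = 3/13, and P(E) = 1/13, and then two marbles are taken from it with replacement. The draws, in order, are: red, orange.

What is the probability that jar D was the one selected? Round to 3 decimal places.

0.217

Compute the likelihood of the observed sequence for each case: P(data | jar A) = (2/12)(10/12) = 0.13889; P(data | jar B) = (6/8)(2/8) = 0.1875; P(data | jar C) = (7/10)(3/10) = 0.21; P(data | jar D) = (2/9)(7/9) = 0.17284; P(data | jar E) = (3/4)(1/4) = 0.1875.
The prior-weighted likelihoods are 2/13 · 0.13889 = 0.021368, 3/13 · 0.1875 = 0.043269, 4/13 · 0.21 = 0.064615, 3/13 · 0.17284 = 0.039886, 1/13 · 0.1875 = 0.014423; with total 0.18356.
Hence P(jar D | data) = (0.039886) / (0.18356) = 0.21729.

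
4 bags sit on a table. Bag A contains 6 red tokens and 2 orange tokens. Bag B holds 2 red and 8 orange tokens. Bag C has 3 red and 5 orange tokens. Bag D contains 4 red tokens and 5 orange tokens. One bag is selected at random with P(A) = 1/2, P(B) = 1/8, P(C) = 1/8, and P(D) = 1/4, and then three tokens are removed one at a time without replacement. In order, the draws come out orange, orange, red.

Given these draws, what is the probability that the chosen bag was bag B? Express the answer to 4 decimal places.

Under each hypothesis, the probability of the observed sequence is: P(data | bag A) = (2/8)(1/7)(6/6) = 0.035714; P(data | bag B) = (8/10)(7/9)(2/8) = 0.15556; P(data | bag C) = (5/8)(4/7)(3/6) = 0.17857; P(data | bag D) = (5/9)(4/8)(4/7) = 0.15873.
Multiplying each by its prior: 1/2 · 0.035714 = 0.017857, 1/8 · 0.15556 = 0.019444, 1/8 · 0.17857 = 0.022321, 1/4 · 0.15873 = 0.039683; these sum to 0.099306.
By Bayes' rule, P(bag B | data) = (0.019444) / (0.099306) = 0.1958.

0.1958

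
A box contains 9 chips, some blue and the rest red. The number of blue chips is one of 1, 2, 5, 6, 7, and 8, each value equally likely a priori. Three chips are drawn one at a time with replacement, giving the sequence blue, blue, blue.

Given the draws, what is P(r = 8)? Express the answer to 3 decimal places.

Under each hypothesis, the probability of the observed sequence is: P(data | r = 1) = (1/9)(1/9)(1/9) = 0.0013717; P(data | r = 2) = (2/9)(2/9)(2/9) = 0.010974; P(data | r = 5) = (5/9)(5/9)(5/9) = 0.17147; P(data | r = 6) = (6/9)(6/9)(6/9) = 0.2963; P(data | r = 7) = (7/9)(7/9)(7/9) = 0.47051; P(data | r = 8) = (8/9)(8/9)(8/9) = 0.70233.
Weighting by the prior gives 1/6 · 0.0013717 = 0.00022862, 1/6 · 0.010974 = 0.001829, 1/6 · 0.17147 = 0.028578, 1/6 · 0.2963 = 0.049383, 1/6 · 0.47051 = 0.078418, 1/6 · 0.70233 = 0.11706; with total 0.27549.
Therefore the posterior P(r = 8 | data) = (0.11706) / (0.27549) = 0.4249.

0.425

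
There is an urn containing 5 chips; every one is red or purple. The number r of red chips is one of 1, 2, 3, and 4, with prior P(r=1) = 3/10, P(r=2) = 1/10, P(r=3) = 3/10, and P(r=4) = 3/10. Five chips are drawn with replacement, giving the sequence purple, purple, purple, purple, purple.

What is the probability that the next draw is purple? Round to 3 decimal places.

For each hypothesis, P(data | H) works out to: P(data | r = 1) = (4/5)(4/5)(4/5)(4/5)(4/5) = 0.32768; P(data | r = 2) = (3/5)(3/5)(3/5)(3/5)(3/5) = 0.07776; P(data | r = 3) = (2/5)(2/5)(2/5)(2/5)(2/5) = 0.01024; P(data | r = 4) = (1/5)(1/5)(1/5)(1/5)(1/5) = 0.00032.
Multiplying each by its prior: 3/10 · 0.32768 = 0.098304, 1/10 · 0.07776 = 0.007776, 3/10 · 0.01024 = 0.003072, 3/10 · 0.00032 = 9.6e-05; these sum to 0.10925.
Normalising, the posterior is P(r = 1 | data) = 0.89982, P(r = 2 | data) = 0.071178, P(r = 3 | data) = 0.02812, P(r = 4 | data) = 0.00087873.
So P(purple next | data) = Σ P(purple next | H) P(H | data) = (4/5)(0.89982) + (3/5)(0.071178) + (2/5)(0.02812) + (1/5)(0.00087873) = 0.77399.

0.774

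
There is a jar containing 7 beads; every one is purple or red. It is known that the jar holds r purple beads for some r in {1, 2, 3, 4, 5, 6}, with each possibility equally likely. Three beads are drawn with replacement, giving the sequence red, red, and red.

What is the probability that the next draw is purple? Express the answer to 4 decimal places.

For each hypothesis, P(data | H) works out to: P(data | r = 1) = (6/7)(6/7)(6/7) = 0.62974; P(data | r = 2) = (5/7)(5/7)(5/7) = 0.36443; P(data | r = 3) = (4/7)(4/7)(4/7) = 0.18659; P(data | r = 4) = (3/7)(3/7)(3/7) = 0.078717; P(data | r = 5) = (2/7)(2/7)(2/7) = 0.023324; P(data | r = 6) = (1/7)(1/7)(1/7) = 0.0029155.
Weighting by the prior gives 1/6 · 0.62974 = 0.10496, 1/6 · 0.36443 = 0.060739, 1/6 · 0.18659 = 0.031098, 1/6 · 0.078717 = 0.01312, 1/6 · 0.023324 = 0.0038873, 1/6 · 0.0029155 = 0.00048591; these sum to 0.21429.
The posterior is then P(r = 1 | data) = 0.4898, P(r = 2 | data) = 0.28345, P(r = 3 | data) = 0.14512, P(r = 4 | data) = 0.061224, P(r = 5 | data) = 0.018141, P(r = 6 | data) = 0.0022676.
The predictive probability is P(purple next | data) = (1/7)(0.4898) + (2/7)(0.28345) + (3/7)(0.14512) + (4/7)(0.061224) + (5/7)(0.018141) + (6/7)(0.0022676) = 0.26304.

0.2630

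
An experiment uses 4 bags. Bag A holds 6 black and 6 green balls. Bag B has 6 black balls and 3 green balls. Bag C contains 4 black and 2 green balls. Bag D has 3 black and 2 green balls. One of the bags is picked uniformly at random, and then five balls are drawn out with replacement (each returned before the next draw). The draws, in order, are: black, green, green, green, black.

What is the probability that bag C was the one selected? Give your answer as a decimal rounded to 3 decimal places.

0.189

The likelihood of the observed sequence under each hypothesis: P(data | bag A) = (6/12)(6/12)(6/12)(6/12)(6/12) = 0.03125; P(data | bag B) = (6/9)(3/9)(3/9)(3/9)(6/9) = 0.016461; P(data | bag C) = (4/6)(2/6)(2/6)(2/6)(4/6) = 0.016461; P(data | bag D) = (3/5)(2/5)(2/5)(2/5)(3/5) = 0.02304.
Weighting by the prior gives 1/4 · 0.03125 = 0.0078125, 1/4 · 0.016461 = 0.0041152, 1/4 · 0.016461 = 0.0041152, 1/4 · 0.02304 = 0.00576; these sum to 0.021803.
By Bayes' rule, P(bag C | data) = (0.0041152) / (0.021803) = 0.18875.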